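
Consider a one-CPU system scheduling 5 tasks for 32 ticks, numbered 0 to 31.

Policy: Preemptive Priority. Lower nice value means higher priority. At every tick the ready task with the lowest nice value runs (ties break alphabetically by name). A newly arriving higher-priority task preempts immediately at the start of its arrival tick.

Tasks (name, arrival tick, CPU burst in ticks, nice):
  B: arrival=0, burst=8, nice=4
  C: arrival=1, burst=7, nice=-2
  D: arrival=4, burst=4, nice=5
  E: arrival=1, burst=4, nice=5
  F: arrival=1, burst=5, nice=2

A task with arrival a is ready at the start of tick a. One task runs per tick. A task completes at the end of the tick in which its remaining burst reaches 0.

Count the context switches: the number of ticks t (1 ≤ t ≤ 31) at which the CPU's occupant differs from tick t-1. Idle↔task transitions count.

t=0: ready={B} → run B
t=1: ready={B,C,E,F} → run C
t=2: ready={B,C,E,F} → run C
t=3: ready={B,C,E,F} → run C
t=4: ready={B,C,D,E,F} → run C
t=5: ready={B,C,D,E,F} → run C
t=6: ready={B,C,D,E,F} → run C
t=7: ready={B,C,D,E,F} → run C
t=8: ready={B,D,E,F} → run F
t=9: ready={B,D,E,F} → run F
t=10: ready={B,D,E,F} → run F
t=11: ready={B,D,E,F} → run F
t=12: ready={B,D,E,F} → run F
t=13: ready={B,D,E} → run B
t=14: ready={B,D,E} → run B
t=15: ready={B,D,E} → run B
t=16: ready={B,D,E} → run B
t=17: ready={B,D,E} → run B
t=18: ready={B,D,E} → run B
t=19: ready={B,D,E} → run B
t=20: ready={D,E} → run D
t=21: ready={D,E} → run D
t=22: ready={D,E} → run D
t=23: ready={D,E} → run D
t=24: ready={E} → run E
t=25: ready={E} → run E
t=26: ready={E} → run E
t=27: ready={E} → run E
t=28: (idle)
t=29: (idle)
t=30: (idle)
t=31: (idle)

context switches = 6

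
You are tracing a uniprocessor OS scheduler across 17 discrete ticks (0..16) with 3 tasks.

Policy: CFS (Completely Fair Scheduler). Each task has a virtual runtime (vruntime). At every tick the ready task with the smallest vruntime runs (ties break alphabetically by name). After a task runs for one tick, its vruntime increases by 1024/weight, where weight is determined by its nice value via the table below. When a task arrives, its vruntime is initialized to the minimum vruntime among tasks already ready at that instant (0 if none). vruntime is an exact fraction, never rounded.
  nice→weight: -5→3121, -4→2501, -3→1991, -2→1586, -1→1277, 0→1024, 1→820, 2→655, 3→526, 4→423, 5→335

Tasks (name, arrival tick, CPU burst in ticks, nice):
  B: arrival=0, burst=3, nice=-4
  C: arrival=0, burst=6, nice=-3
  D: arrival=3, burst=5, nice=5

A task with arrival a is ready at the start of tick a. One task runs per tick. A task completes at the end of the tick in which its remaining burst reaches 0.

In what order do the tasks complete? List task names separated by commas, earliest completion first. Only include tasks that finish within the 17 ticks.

t=0: vr[B=0 C=0] → run B
t=1: vr[B=1024/2501 C=0] → run C
t=2: vr[B=1024/2501 C=1024/1991] → run B
t=3: vr[B=2048/2501 C=1024/1991 D=1024/1991] → run C
t=4: vr[B=2048/2501 C=2048/1991 D=1024/1991] → run D
t=5: vr[B=2048/2501 C=2048/1991 D=2381824/666985] → run B
t=6: vr[C=2048/1991 D=2381824/666985] → run C
t=7: vr[C=3072/1991 D=2381824/666985] → run C
t=8: vr[C=4096/1991 D=2381824/666985] → run C
t=9: vr[C=5120/1991 D=2381824/666985] → run C
t=10: vr[D=2381824/666985] → run D
t=11: vr[D=4420608/666985] → run D
t=12: vr[D=6459392/666985] → run D
t=13: vr[D=8498176/666985] → run D
t=14: (idle)
t=15: (idle)
t=16: (idle)

completion order = B, C, D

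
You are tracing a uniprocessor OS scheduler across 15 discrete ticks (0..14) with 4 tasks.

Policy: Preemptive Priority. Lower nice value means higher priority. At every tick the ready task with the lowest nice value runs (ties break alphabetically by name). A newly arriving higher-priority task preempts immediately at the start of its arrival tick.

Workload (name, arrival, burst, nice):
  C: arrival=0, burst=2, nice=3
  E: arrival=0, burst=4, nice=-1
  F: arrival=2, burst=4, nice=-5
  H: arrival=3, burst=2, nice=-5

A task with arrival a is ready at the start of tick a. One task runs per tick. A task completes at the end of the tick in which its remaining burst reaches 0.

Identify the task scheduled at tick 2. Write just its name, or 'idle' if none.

running at tick 2 = F

t=0: ready={C,E} → run E
t=1: ready={C,E} → run E
t=2: ready={C,E,F} → run F
t=3: ready={C,E,F,H} → run F
t=4: ready={C,E,F,H} → run F
t=5: ready={C,E,F,H} → run F
t=6: ready={C,E,H} → run H
t=7: ready={C,E,H} → run H
t=8: ready={C,E} → run E
t=9: ready={C,E} → run E
t=10: ready={C} → run C
t=11: ready={C} → run C
t=12: (idle)
t=13: (idle)
t=14: (idle)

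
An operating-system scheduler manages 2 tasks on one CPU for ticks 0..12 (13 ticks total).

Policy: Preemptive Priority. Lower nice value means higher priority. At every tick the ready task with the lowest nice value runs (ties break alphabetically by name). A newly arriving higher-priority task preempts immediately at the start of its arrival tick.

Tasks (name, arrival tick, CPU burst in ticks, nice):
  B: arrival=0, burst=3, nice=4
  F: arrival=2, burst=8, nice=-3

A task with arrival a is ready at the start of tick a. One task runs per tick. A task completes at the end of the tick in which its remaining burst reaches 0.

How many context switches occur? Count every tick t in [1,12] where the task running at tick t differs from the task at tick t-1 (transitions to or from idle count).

t=0: ready={B} → run B
t=1: ready={B} → run B
t=2: ready={B,F} → run F
t=3: ready={B,F} → run F
t=4: ready={B,F} → run F
t=5: ready={B,F} → run F
t=6: ready={B,F} → run F
t=7: ready={B,F} → run F
t=8: ready={B,F} → run F
t=9: ready={B,F} → run F
t=10: ready={B} → run B
t=11: (idle)
t=12: (idle)

context switches = 3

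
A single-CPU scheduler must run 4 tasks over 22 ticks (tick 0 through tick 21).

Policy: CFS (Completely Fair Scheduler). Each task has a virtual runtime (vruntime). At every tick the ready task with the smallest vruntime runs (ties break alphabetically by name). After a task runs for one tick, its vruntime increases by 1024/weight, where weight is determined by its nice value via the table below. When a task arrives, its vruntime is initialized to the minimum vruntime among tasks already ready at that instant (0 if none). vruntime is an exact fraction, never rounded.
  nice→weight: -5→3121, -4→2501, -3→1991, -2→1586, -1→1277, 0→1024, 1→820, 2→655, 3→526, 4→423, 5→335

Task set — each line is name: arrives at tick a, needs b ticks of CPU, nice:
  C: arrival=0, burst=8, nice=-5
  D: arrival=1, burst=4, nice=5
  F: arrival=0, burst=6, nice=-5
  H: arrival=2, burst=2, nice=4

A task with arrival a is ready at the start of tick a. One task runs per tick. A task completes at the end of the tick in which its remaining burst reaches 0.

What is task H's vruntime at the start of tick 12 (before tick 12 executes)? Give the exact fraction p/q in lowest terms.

t=0: vr[C=0 F=0] → run C
t=1: vr[C=1024/3121 D=0 F=0] → run D
t=2: vr[C=1024/3121 D=1024/335 F=0 H=0] → run F
t=3: vr[C=1024/3121 D=1024/335 F=1024/3121 H=0] → run H
t=4: vr[C=1024/3121 D=1024/335 F=1024/3121 H=1024/423] → run C
t=5: vr[C=2048/3121 D=1024/335 F=1024/3121 H=1024/423] → run F
t=6: vr[C=2048/3121 D=1024/335 F=2048/3121 H=1024/423] → run C
t=7: vr[C=3072/3121 D=1024/335 F=2048/3121 H=1024/423] → run F
t=8: vr[C=3072/3121 D=1024/335 F=3072/3121 H=1024/423] → run C
t=9: vr[C=4096/3121 D=1024/335 F=3072/3121 H=1024/423] → run F
t=10: vr[C=4096/3121 D=1024/335 F=4096/3121 H=1024/423] → run C
t=11: vr[C=5120/3121 D=1024/335 F=4096/3121 H=1024/423] → run F
t=12: vr[C=5120/3121 D=1024/335 F=5120/3121 H=1024/423] → run C
t=13: vr[C=6144/3121 D=1024/335 F=5120/3121 H=1024/423] → run F
t=14: vr[C=6144/3121 D=1024/335 H=1024/423] → run C
t=15: vr[C=7168/3121 D=1024/335 H=1024/423] → run C
t=16: vr[D=1024/335 H=1024/423] → run H
t=17: vr[D=1024/335] → run D
t=18: vr[D=2048/335] → run D
t=19: vr[D=3072/335] → run D
t=20: (idle)
t=21: (idle)

vruntime(H, start of tick 12) = 1024/423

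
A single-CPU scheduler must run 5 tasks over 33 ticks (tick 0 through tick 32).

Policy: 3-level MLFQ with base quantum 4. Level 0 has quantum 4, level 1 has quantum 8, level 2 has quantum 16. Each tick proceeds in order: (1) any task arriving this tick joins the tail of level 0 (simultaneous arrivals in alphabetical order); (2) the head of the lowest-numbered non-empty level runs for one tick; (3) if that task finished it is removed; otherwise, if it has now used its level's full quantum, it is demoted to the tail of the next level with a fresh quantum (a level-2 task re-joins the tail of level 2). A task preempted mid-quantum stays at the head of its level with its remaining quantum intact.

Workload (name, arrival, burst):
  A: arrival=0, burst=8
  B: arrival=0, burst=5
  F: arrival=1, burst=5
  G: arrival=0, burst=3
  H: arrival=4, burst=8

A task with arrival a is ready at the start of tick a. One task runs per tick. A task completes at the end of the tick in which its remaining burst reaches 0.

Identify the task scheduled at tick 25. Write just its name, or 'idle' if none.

t=0: L0/L1/L2 = ABG/-/- → run A
t=1: L0/L1/L2 = ABGF/-/- → run A
t=2: L0/L1/L2 = ABGF/-/- → run A
t=3: L0/L1/L2 = ABGF/-/- → run A
t=4: L0/L1/L2 = BGFH/A/- → run B
t=5: L0/L1/L2 = BGFH/A/- → run B
t=6: L0/L1/L2 = BGFH/A/- → run B
t=7: L0/L1/L2 = BGFH/A/- → run B
t=8: L0/L1/L2 = GFH/AB/- → run G
t=9: L0/L1/L2 = GFH/AB/- → run G
t=10: L0/L1/L2 = GFH/AB/- → run G
t=11: L0/L1/L2 = FH/AB/- → run F
t=12: L0/L1/L2 = FH/AB/- → run F
t=13: L0/L1/L2 = FH/AB/- → run F
t=14: L0/L1/L2 = FH/AB/- → run F
t=15: L0/L1/L2 = H/ABF/- → run H
t=16: L0/L1/L2 = H/ABF/- → run H
t=17: L0/L1/L2 = H/ABF/- → run H
t=18: L0/L1/L2 = H/ABF/- → run H
t=19: L0/L1/L2 = -/ABFH/- → run A
t=20: L0/L1/L2 = -/ABFH/- → run A
t=21: L0/L1/L2 = -/ABFH/- → run A
t=22: L0/L1/L2 = -/ABFH/- → run A
t=23: L0/L1/L2 = -/BFH/- → run B
t=24: L0/L1/L2 = -/FH/- → run F
t=25: L0/L1/L2 = -/H/- → run H
t=26: L0/L1/L2 = -/H/- → run H
t=27: L0/L1/L2 = -/H/- → run H
t=28: L0/L1/L2 = -/H/- → run H
t=29: (idle)
t=30: (idle)
t=31: (idle)
t=32: (idle)

running at tick 25 = H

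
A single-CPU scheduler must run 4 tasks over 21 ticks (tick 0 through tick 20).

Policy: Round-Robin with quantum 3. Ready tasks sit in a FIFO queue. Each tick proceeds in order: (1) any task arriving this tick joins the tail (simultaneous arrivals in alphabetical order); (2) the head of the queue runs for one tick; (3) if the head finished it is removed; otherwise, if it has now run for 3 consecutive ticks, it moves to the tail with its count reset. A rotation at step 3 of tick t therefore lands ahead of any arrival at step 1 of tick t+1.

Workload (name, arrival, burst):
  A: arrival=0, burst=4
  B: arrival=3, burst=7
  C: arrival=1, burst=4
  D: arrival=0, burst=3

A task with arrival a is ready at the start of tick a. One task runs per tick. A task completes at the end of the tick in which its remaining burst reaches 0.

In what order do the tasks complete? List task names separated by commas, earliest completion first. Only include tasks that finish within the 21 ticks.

completion order = D, A, C, B

t=0: queue=[A,D] q_used=0 → run A
t=1: queue=[A,D,C] q_used=1 → run A
t=2: queue=[A,D,C] q_used=2 → run A
t=3: queue=[D,C,A,B] q_used=0 → run D
t=4: queue=[D,C,A,B] q_used=1 → run D
t=5: queue=[D,C,A,B] q_used=2 → run D
t=6: queue=[C,A,B] q_used=0 → run C
t=7: queue=[C,A,B] q_used=1 → run C
t=8: queue=[C,A,B] q_used=2 → run C
t=9: queue=[A,B,C] q_used=0 → run A
t=10: queue=[B,C] q_used=0 → run B
t=11: queue=[B,C] q_used=1 → run B
t=12: queue=[B,C] q_used=2 → run B
t=13: queue=[C,B] q_used=0 → run C
t=14: queue=[B] q_used=0 → run B
t=15: queue=[B] q_used=1 → run B
t=16: queue=[B] q_used=2 → run B
t=17: queue=[B] q_used=0 → run B
t=18: (idle)
t=19: (idle)
t=20: (idle)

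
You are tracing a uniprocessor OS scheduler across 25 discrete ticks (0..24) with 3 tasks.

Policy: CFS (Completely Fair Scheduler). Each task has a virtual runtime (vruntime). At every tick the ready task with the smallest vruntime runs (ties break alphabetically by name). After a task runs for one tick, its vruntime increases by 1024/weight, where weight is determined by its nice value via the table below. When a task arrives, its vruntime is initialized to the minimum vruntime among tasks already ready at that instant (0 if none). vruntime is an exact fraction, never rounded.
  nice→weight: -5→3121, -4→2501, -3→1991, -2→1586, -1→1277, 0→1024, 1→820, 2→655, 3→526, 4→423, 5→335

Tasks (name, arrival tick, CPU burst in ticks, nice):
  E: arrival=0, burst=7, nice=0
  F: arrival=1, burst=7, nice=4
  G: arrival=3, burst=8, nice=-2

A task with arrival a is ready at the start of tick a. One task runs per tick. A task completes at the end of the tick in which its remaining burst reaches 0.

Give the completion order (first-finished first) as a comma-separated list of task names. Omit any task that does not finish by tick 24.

t=0: vr[E=0] → run E
t=1: vr[E=1 F=1] → run E
t=2: vr[E=2 F=1] → run F
t=3: vr[E=2 F=1447/423 G=2] → run E
t=4: vr[E=3 F=1447/423 G=2] → run G
t=5: vr[E=3 F=1447/423 G=2098/793] → run G
t=6: vr[E=3 F=1447/423 G=2610/793] → run E
t=7: vr[E=4 F=1447/423 G=2610/793] → run G
t=8: vr[E=4 F=1447/423 G=3122/793] → run F
t=9: vr[E=4 F=2471/423 G=3122/793] → run G
t=10: vr[E=4 F=2471/423 G=3634/793] → run E
t=11: vr[E=5 F=2471/423 G=3634/793] → run G
t=12: vr[E=5 F=2471/423 G=4146/793] → run E
t=13: vr[E=6 F=2471/423 G=4146/793] → run G
t=14: vr[E=6 F=2471/423 G=4658/793] → run F
t=15: vr[E=6 F=1165/141 G=4658/793] → run G
t=16: vr[E=6 F=1165/141 G=5170/793] → run E
t=17: vr[F=1165/141 G=5170/793] → run G
t=18: vr[F=1165/141] → run F
t=19: vr[F=4519/423] → run F
t=20: vr[F=5543/423] → run F
t=21: vr[F=2189/141] → run F
t=22: (idle)
t=23: (idle)
t=24: (idle)

completion order = E, G, F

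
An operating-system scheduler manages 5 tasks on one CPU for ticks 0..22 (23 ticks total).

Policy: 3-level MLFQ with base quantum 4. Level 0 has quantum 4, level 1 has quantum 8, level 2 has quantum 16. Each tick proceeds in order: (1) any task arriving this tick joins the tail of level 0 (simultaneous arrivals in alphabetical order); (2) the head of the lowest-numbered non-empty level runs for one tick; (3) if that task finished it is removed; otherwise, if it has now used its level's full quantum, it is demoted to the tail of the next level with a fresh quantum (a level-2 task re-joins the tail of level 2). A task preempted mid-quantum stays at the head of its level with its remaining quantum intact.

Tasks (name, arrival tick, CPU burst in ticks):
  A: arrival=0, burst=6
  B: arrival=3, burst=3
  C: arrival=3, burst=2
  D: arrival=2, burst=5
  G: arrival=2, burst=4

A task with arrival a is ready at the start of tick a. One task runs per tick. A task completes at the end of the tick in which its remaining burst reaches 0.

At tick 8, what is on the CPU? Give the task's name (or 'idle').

running at tick 8 = G

t=0: L0/L1/L2 = A/-/- → run A
t=1: L0/L1/L2 = A/-/- → run A
t=2: L0/L1/L2 = ADG/-/- → run A
t=3: L0/L1/L2 = ADGBC/-/- → run A
t=4: L0/L1/L2 = DGBC/A/- → run D
t=5: L0/L1/L2 = DGBC/A/- → run D
t=6: L0/L1/L2 = DGBC/A/- → run D
t=7: L0/L1/L2 = DGBC/A/- → run D
t=8: L0/L1/L2 = GBC/AD/- → run G
t=9: L0/L1/L2 = GBC/AD/- → run G
t=10: L0/L1/L2 = GBC/AD/- → run G
t=11: L0/L1/L2 = GBC/AD/- → run G
t=12: L0/L1/L2 = BC/AD/- → run B
t=13: L0/L1/L2 = BC/AD/- → run B
t=14: L0/L1/L2 = BC/AD/- → run B
t=15: L0/L1/L2 = C/AD/- → run C
t=16: L0/L1/L2 = C/AD/- → run C
t=17: L0/L1/L2 = -/AD/- → run A
t=18: L0/L1/L2 = -/AD/- → run A
t=19: L0/L1/L2 = -/D/- → run D
t=20: (idle)
t=21: (idle)
t=22: (idle)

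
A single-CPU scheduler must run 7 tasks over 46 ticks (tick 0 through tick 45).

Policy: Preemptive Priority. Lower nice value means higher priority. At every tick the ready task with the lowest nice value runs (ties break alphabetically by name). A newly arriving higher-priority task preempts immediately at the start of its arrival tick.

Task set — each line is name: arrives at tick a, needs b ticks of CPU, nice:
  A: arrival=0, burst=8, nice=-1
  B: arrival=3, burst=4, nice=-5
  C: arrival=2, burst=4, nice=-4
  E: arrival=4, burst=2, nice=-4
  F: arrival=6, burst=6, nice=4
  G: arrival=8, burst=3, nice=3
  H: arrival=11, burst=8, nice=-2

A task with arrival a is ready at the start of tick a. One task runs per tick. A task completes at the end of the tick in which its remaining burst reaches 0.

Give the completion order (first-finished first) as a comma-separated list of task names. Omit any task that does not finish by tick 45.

t=0: ready={A} → run A
t=1: ready={A} → run A
t=2: ready={A,C} → run C
t=3: ready={A,B,C} → run B
t=4: ready={A,B,C,E} → run B
t=5: ready={A,B,C,E} → run B
t=6: ready={A,B,C,E,F} → run B
t=7: ready={A,C,E,F} → run C
t=8: ready={A,C,E,F,G} → run C
t=9: ready={A,C,E,F,G} → run C
t=10: ready={A,E,F,G} → run E
t=11: ready={A,E,F,G,H} → run E
t=12: ready={A,F,G,H} → run H
t=13: ready={A,F,G,H} → run H
t=14: ready={A,F,G,H} → run H
t=15: ready={A,F,G,H} → run H
t=16: ready={A,F,G,H} → run H
t=17: ready={A,F,G,H} → run H
t=18: ready={A,F,G,H} → run H
t=19: ready={A,F,G,H} → run H
t=20: ready={A,F,G} → run A
t=21: ready={A,F,G} → run A
t=22: ready={A,F,G} → run A
t=23: ready={A,F,G} → run A
t=24: ready={A,F,G} → run A
t=25: ready={A,F,G} → run A
t=26: ready={F,G} → run G
t=27: ready={F,G} → run G
t=28: ready={F,G} → run G
t=29: ready={F} → run F
t=30: ready={F} → run F
t=31: ready={F} → run F
t=32: ready={F} → run F
t=33: ready={F} → run F
t=34: ready={F} → run F
t=35: (idle)
t=36: (idle)
t=37: (idle)
t=38: (idle)
t=39: (idle)
t=40: (idle)
t=41: (idle)
t=42: (idle)
t=43: (idle)
t=44: (idle)
t=45: (idle)

completion order = B, C, E, H, A, G, F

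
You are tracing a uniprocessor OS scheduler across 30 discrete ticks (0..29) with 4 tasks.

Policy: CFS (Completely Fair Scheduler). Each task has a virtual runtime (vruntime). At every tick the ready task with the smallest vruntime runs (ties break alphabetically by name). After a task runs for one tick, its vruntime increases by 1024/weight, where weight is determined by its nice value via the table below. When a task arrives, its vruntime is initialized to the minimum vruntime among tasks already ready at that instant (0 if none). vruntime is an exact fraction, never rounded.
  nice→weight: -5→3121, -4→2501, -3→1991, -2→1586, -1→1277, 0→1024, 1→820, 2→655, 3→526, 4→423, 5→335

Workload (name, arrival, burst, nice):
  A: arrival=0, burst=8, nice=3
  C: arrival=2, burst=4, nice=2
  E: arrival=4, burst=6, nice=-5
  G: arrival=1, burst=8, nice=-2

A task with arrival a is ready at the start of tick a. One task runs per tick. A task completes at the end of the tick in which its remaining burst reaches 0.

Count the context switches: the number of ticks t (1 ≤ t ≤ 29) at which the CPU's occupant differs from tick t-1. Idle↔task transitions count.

context switches = 20

t=0: vr[A=0] → run A
t=1: vr[A=512/263 G=512/263] → run A
t=2: vr[A=1024/263 C=512/263 G=512/263] → run C
t=3: vr[A=1024/263 C=604672/172265 G=512/263] → run G
t=4: vr[A=1024/263 C=604672/172265 E=540672/208559 G=540672/208559] → run E
t=5: vr[A=1024/263 C=604672/172265 E=1901001728/650912639 G=540672/208559] → run G
t=6: vr[A=1024/263 C=604672/172265 E=1901001728/650912639 G=675328/208559] → run E
t=7: vr[A=1024/263 C=604672/172265 E=2114566144/650912639 G=675328/208559] → run G
t=8: vr[A=1024/263 C=604672/172265 E=2114566144/650912639 G=809984/208559] → run E
t=9: vr[A=1024/263 C=604672/172265 E=2328130560/650912639 G=809984/208559] → run C
t=10: vr[A=1024/263 C=873984/172265 E=2328130560/650912639 G=809984/208559] → run E
t=11: vr[A=1024/263 C=873984/172265 E=2541694976/650912639 G=809984/208559] → run G
t=12: vr[A=1024/263 C=873984/172265 E=2541694976/650912639 G=944640/208559] → run A
t=13: vr[A=1536/263 C=873984/172265 E=2541694976/650912639 G=944640/208559] → run E
t=14: vr[A=1536/263 C=873984/172265 E=2755259392/650912639 G=944640/208559] → run E
t=15: vr[A=1536/263 C=873984/172265 G=944640/208559] → run G
t=16: vr[A=1536/263 C=873984/172265 G=1079296/208559] → run C
t=17: vr[A=1536/263 C=1143296/172265 G=1079296/208559] → run G
t=18: vr[A=1536/263 C=1143296/172265 G=1213952/208559] → run G
t=19: vr[A=1536/263 C=1143296/172265 G=1348608/208559] → run A
t=20: vr[A=2048/263 C=1143296/172265 G=1348608/208559] → run G
t=21: vr[A=2048/263 C=1143296/172265] → run C
t=22: vr[A=2048/263] → run A
t=23: vr[A=2560/263] → run A
t=24: vr[A=3072/263] → run A
t=25: vr[A=3584/263] → run A
t=26: (idle)
t=27: (idle)
t=28: (idle)
t=29: (idle)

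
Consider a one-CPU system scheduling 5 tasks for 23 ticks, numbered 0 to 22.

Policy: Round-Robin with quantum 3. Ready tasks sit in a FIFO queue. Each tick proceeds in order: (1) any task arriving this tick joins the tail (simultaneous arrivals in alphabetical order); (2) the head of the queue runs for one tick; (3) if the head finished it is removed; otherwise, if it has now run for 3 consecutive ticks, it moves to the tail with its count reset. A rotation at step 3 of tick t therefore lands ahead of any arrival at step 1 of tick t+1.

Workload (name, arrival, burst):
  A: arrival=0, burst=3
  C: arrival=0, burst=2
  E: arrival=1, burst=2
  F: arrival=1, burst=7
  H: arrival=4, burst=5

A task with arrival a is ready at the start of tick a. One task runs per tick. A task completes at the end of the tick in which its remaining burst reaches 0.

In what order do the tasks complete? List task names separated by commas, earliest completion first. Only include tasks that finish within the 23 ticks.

t=0: queue=[A,C] q_used=0 → run A
t=1: queue=[A,C,E,F] q_used=1 → run A
t=2: queue=[A,C,E,F] q_used=2 → run A
t=3: queue=[C,E,F] q_used=0 → run C
t=4: queue=[C,E,F,H] q_used=1 → run C
t=5: queue=[E,F,H] q_used=0 → run E
t=6: queue=[E,F,H] q_used=1 → run E
t=7: queue=[F,H] q_used=0 → run F
t=8: queue=[F,H] q_used=1 → run F
t=9: queue=[F,H] q_used=2 → run F
t=10: queue=[H,F] q_used=0 → run H
t=11: queue=[H,F] q_used=1 → run H
t=12: queue=[H,F] q_used=2 → run H
t=13: queue=[F,H] q_used=0 → run F
t=14: queue=[F,H] q_used=1 → run F
t=15: queue=[F,H] q_used=2 → run F
t=16: queue=[H,F] q_used=0 → run H
t=17: queue=[H,F] q_used=1 → run H
t=18: queue=[F] q_used=0 → run F
t=19: (idle)
t=20: (idle)
t=21: (idle)
t=22: (idle)

completion order = A, C, E, H, F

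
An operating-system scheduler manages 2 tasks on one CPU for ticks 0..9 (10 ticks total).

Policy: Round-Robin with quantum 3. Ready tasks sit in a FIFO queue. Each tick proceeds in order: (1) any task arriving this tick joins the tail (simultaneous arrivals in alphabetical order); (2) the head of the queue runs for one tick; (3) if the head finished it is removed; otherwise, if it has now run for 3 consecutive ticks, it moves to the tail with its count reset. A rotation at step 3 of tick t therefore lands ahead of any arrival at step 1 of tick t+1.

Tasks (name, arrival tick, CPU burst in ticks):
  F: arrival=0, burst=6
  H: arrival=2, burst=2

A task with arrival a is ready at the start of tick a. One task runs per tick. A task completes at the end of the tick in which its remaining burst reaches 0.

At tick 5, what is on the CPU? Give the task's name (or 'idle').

t=0: queue=[F] q_used=0 → run F
t=1: queue=[F] q_used=1 → run F
t=2: queue=[F,H] q_used=2 → run F
t=3: queue=[H,F] q_used=0 → run H
t=4: queue=[H,F] q_used=1 → run H
t=5: queue=[F] q_used=0 → run F
t=6: queue=[F] q_used=1 → run F
t=7: queue=[F] q_used=2 → run F
t=8: (idle)
t=9: (idle)

running at tick 5 = F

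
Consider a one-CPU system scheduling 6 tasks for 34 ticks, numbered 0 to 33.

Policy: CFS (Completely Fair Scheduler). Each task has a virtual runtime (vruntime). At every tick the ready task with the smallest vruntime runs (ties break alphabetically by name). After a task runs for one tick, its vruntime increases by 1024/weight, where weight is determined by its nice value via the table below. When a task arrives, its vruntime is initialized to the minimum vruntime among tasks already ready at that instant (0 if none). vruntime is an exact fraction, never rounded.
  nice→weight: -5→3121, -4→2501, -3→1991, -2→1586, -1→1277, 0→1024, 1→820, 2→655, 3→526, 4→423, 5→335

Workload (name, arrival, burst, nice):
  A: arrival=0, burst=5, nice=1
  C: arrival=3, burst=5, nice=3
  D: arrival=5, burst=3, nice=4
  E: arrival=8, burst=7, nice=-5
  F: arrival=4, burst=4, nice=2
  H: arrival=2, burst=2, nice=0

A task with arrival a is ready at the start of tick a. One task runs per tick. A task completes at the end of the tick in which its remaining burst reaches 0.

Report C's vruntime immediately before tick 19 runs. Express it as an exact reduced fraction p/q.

vruntime(C, start of tick 19) = 344576/53915

t=0: vr[A=0] → run A
t=1: vr[A=256/205] → run A
t=2: vr[A=512/205 H=512/205] → run A
t=3: vr[A=768/205 C=512/205 H=512/205] → run C
t=4: vr[A=768/205 C=239616/53915 F=512/205 H=512/205] → run F
t=5: vr[A=768/205 C=239616/53915 D=512/205 F=109056/26855 H=512/205] → run D
t=6: vr[A=768/205 C=239616/53915 D=426496/86715 F=109056/26855 H=512/205] → run H
t=7: vr[A=768/205 C=239616/53915 D=426496/86715 F=109056/26855 H=717/205] → run H
t=8: vr[A=768/205 C=239616/53915 D=426496/86715 E=768/205 F=109056/26855] → run A
t=9: vr[A=1024/205 C=239616/53915 D=426496/86715 E=768/205 F=109056/26855] → run E
t=10: vr[A=1024/205 C=239616/53915 D=426496/86715 E=2606848/639805 F=109056/26855] → run F
t=11: vr[A=1024/205 C=239616/53915 D=426496/86715 E=2606848/639805 F=30208/5371] → run E
t=12: vr[A=1024/205 C=239616/53915 D=426496/86715 E=2816768/639805 F=30208/5371] → run E
t=13: vr[A=1024/205 C=239616/53915 D=426496/86715 E=3026688/639805 F=30208/5371] → run C
t=14: vr[A=1024/205 C=344576/53915 D=426496/86715 E=3026688/639805 F=30208/5371] → run E
t=15: vr[A=1024/205 C=344576/53915 D=426496/86715 E=3236608/639805 F=30208/5371] → run D
t=16: vr[A=1024/205 C=344576/53915 D=636416/86715 E=3236608/639805 F=30208/5371] → run A
t=17: vr[C=344576/53915 D=636416/86715 E=3236608/639805 F=30208/5371] → run E
t=18: vr[C=344576/53915 D=636416/86715 E=3446528/639805 F=30208/5371] → run E
t=19: vr[C=344576/53915 D=636416/86715 E=3656448/639805 F=30208/5371] → run F
t=20: vr[C=344576/53915 D=636416/86715 E=3656448/639805 F=193024/26855] → run E
t=21: vr[C=344576/53915 D=636416/86715 F=193024/26855] → run C
t=22: vr[C=449536/53915 D=636416/86715 F=193024/26855] → run F
t=23: vr[C=449536/53915 D=636416/86715] → run D
t=24: vr[C=449536/53915] → run C
t=25: vr[C=554496/53915] → run C
t=26: (idle)
t=27: (idle)
t=28: (idle)
t=29: (idle)
t=30: (idle)
t=31: (idle)
t=32: (idle)
t=33: (idle)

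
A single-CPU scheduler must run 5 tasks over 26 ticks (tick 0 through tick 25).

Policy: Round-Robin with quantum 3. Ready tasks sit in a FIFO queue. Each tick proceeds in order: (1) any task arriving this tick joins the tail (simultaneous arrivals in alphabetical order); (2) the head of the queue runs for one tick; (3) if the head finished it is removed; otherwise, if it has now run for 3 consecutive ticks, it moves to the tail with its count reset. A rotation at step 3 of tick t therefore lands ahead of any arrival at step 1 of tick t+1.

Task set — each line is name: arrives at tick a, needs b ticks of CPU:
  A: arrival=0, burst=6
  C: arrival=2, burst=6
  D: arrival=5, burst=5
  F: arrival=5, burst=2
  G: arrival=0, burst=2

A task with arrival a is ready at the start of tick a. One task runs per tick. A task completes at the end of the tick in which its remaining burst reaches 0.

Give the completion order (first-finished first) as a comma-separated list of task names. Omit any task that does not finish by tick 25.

completion order = G, A, F, C, D

t=0: queue=[A,G] q_used=0 → run A
t=1: queue=[A,G] q_used=1 → run A
t=2: queue=[A,G,C] q_used=2 → run A
t=3: queue=[G,C,A] q_used=0 → run G
t=4: queue=[G,C,A] q_used=1 → run G
t=5: queue=[C,A,D,F] q_used=0 → run C
t=6: queue=[C,A,D,F] q_used=1 → run C
t=7: queue=[C,A,D,F] q_used=2 → run C
t=8: queue=[A,D,F,C] q_used=0 → run A
t=9: queue=[A,D,F,C] q_used=1 → run A
t=10: queue=[A,D,F,C] q_used=2 → run A
t=11: queue=[D,F,C] q_used=0 → run D
t=12: queue=[D,F,C] q_used=1 → run D
t=13: queue=[D,F,C] q_used=2 → run D
t=14: queue=[F,C,D] q_used=0 → run F
t=15: queue=[F,C,D] q_used=1 → run F
t=16: queue=[C,D] q_used=0 → run C
t=17: queue=[C,D] q_used=1 → run C
t=18: queue=[C,D] q_used=2 → run C
t=19: queue=[D] q_used=0 → run D
t=20: queue=[D] q_used=1 → run D
t=21: (idle)
t=22: (idle)
t=23: (idle)
t=24: (idle)
t=25: (idle)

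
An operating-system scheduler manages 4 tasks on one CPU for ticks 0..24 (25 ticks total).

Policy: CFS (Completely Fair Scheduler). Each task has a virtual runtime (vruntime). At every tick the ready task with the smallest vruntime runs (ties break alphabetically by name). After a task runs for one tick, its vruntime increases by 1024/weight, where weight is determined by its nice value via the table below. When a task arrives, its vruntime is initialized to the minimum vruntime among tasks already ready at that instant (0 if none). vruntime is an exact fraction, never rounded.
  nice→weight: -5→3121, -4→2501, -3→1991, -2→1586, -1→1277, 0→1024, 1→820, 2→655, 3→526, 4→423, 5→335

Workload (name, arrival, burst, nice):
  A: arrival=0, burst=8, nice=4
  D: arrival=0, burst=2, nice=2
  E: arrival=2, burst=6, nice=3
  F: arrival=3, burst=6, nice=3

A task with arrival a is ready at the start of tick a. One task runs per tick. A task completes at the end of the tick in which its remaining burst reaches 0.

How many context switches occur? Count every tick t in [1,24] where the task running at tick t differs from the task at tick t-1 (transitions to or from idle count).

t=0: vr[A=0 D=0] → run A
t=1: vr[A=1024/423 D=0] → run D
t=2: vr[A=1024/423 D=1024/655 E=1024/655] → run D
t=3: vr[A=1024/423 E=1024/655 F=1024/655] → run E
t=4: vr[A=1024/423 E=604672/172265 F=1024/655] → run F
t=5: vr[A=1024/423 E=604672/172265 F=604672/172265] → run A
t=6: vr[A=2048/423 E=604672/172265 F=604672/172265] → run E
t=7: vr[A=2048/423 E=940032/172265 F=604672/172265] → run F
t=8: vr[A=2048/423 E=940032/172265 F=940032/172265] → run A
t=9: vr[A=1024/141 E=940032/172265 F=940032/172265] → run E
t=10: vr[A=1024/141 E=1275392/172265 F=940032/172265] → run F
t=11: vr[A=1024/141 E=1275392/172265 F=1275392/172265] → run A
t=12: vr[A=4096/423 E=1275392/172265 F=1275392/172265] → run E
t=13: vr[A=4096/423 E=1610752/172265 F=1275392/172265] → run F
t=14: vr[A=4096/423 E=1610752/172265 F=1610752/172265] → run E
t=15: vr[A=4096/423 E=1946112/172265 F=1610752/172265] → run F
t=16: vr[A=4096/423 E=1946112/172265 F=1946112/172265] → run A
t=17: vr[A=5120/423 E=1946112/172265 F=1946112/172265] → run E
t=18: vr[A=5120/423 F=1946112/172265] → run F
t=19: vr[A=5120/423] → run A
t=20: vr[A=2048/141] → run A
t=21: vr[A=7168/423] → run A
t=22: (idle)
t=23: (idle)
t=24: (idle)

context switches = 19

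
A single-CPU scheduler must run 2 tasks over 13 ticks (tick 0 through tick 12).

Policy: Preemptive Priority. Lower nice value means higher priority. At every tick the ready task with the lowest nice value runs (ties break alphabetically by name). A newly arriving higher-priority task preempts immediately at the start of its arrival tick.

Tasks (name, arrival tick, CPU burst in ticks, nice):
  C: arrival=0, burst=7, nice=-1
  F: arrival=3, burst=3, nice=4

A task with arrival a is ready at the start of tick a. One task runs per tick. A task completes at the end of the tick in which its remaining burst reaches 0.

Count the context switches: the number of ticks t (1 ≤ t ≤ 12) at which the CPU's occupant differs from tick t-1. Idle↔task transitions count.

t=0: ready={C} → run C
t=1: ready={C} → run C
t=2: ready={C} → run C
t=3: ready={C,F} → run C
t=4: ready={C,F} → run C
t=5: ready={C,F} → run C
t=6: ready={C,F} → run C
t=7: ready={F} → run F
t=8: ready={F} → run F
t=9: ready={F} → run F
t=10: (idle)
t=11: (idle)
t=12: (idle)

context switches = 2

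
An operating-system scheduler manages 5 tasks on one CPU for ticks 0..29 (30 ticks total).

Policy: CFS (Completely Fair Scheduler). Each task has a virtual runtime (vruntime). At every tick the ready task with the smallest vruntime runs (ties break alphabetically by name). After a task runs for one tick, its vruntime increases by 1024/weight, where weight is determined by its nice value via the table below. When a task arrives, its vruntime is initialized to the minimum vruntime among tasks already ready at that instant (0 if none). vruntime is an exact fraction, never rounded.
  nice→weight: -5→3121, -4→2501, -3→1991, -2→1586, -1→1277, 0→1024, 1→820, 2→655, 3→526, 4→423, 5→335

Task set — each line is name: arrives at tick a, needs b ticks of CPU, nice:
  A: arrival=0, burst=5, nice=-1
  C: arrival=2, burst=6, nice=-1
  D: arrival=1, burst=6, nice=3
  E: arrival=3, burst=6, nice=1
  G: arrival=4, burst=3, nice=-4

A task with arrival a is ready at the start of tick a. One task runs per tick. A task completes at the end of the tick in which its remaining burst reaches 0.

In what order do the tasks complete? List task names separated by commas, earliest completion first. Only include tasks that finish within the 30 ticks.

t=0: vr[A=0] → run A
t=1: vr[A=1024/1277 D=1024/1277] → run A
t=2: vr[A=2048/1277 C=1024/1277 D=1024/1277] → run C
t=3: vr[A=2048/1277 C=2048/1277 D=1024/1277 E=1024/1277] → run D
t=4: vr[A=2048/1277 C=2048/1277 D=923136/335851 E=1024/1277 G=1024/1277] → run E
t=5: vr[A=2048/1277 C=2048/1277 D=923136/335851 E=536832/261785 G=1024/1277] → run G
t=6: vr[A=2048/1277 C=2048/1277 D=923136/335851 E=536832/261785 G=3868672/3193777] → run G
t=7: vr[A=2048/1277 C=2048/1277 D=923136/335851 E=536832/261785 G=5176320/3193777] → run A
t=8: vr[A=3072/1277 C=2048/1277 D=923136/335851 E=536832/261785 G=5176320/3193777] → run C
t=9: vr[A=3072/1277 C=3072/1277 D=923136/335851 E=536832/261785 G=5176320/3193777] → run G
t=10: vr[A=3072/1277 C=3072/1277 D=923136/335851 E=536832/261785] → run E
t=11: vr[A=3072/1277 C=3072/1277 D=923136/335851 E=863744/261785] → run A
t=12: vr[A=4096/1277 C=3072/1277 D=923136/335851 E=863744/261785] → run C
t=13: vr[A=4096/1277 C=4096/1277 D=923136/335851 E=863744/261785] → run D
t=14: vr[A=4096/1277 C=4096/1277 D=1576960/335851 E=863744/261785] → run A
t=15: vr[C=4096/1277 D=1576960/335851 E=863744/261785] → run C
t=16: vr[C=5120/1277 D=1576960/335851 E=863744/261785] → run E
t=17: vr[C=5120/1277 D=1576960/335851 E=1190656/261785] → run C
t=18: vr[C=6144/1277 D=1576960/335851 E=1190656/261785] → run E
t=19: vr[C=6144/1277 D=1576960/335851 E=1517568/261785] → run D
t=20: vr[C=6144/1277 D=2230784/335851 E=1517568/261785] → run C
t=21: vr[D=2230784/335851 E=1517568/261785] → run E
t=22: vr[D=2230784/335851 E=368896/52357] → run D
t=23: vr[D=2884608/335851 E=368896/52357] → run E
t=24: vr[D=2884608/335851] → run D
t=25: vr[D=3538432/335851] → run D
t=26: (idle)
t=27: (idle)
t=28: (idle)
t=29: (idle)

completion order = G, A, C, E, D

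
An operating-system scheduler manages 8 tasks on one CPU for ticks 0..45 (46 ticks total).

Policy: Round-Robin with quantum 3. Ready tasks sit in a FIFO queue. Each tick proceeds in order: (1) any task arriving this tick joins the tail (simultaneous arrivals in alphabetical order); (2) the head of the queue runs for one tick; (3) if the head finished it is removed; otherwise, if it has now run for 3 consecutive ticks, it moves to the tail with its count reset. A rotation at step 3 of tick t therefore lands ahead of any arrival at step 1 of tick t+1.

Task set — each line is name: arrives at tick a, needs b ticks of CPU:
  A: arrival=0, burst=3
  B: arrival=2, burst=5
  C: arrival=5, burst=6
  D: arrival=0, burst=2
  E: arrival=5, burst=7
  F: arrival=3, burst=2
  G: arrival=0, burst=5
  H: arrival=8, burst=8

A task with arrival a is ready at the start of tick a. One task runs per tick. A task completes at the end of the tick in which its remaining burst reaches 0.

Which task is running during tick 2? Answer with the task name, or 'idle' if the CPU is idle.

t=0: queue=[A,D,G] q_used=0 → run A
t=1: queue=[A,D,G] q_used=1 → run A
t=2: queue=[A,D,G,B] q_used=2 → run A
t=3: queue=[D,G,B,F] q_used=0 → run D
t=4: queue=[D,G,B,F] q_used=1 → run D
t=5: queue=[G,B,F,C,E] q_used=0 → run G
t=6: queue=[G,B,F,C,E] q_used=1 → run G
t=7: queue=[G,B,F,C,E] q_used=2 → run G
t=8: queue=[B,F,C,E,G,H] q_used=0 → run B
t=9: queue=[B,F,C,E,G,H] q_used=1 → run B
t=10: queue=[B,F,C,E,G,H] q_used=2 → run B
t=11: queue=[F,C,E,G,H,B] q_used=0 → run F
t=12: queue=[F,C,E,G,H,B] q_used=1 → run F
t=13: queue=[C,E,G,H,B] q_used=0 → run C
t=14: queue=[C,E,G,H,B] q_used=1 → run C
t=15: queue=[C,E,G,H,B] q_used=2 → run C
t=16: queue=[E,G,H,B,C] q_used=0 → run E
t=17: queue=[E,G,H,B,C] q_used=1 → run E
t=18: queue=[E,G,H,B,C] q_used=2 → run E
t=19: queue=[G,H,B,C,E] q_used=0 → run G
t=20: queue=[G,H,B,C,E] q_used=1 → run G
t=21: queue=[H,B,C,E] q_used=0 → run H
t=22: queue=[H,B,C,E] q_used=1 → run H
t=23: queue=[H,B,C,E] q_used=2 → run H
t=24: queue=[B,C,E,H] q_used=0 → run B
t=25: queue=[B,C,E,H] q_used=1 → run B
t=26: queue=[C,E,H] q_used=0 → run C
t=27: queue=[C,E,H] q_used=1 → run C
t=28: queue=[C,E,H] q_used=2 → run C
t=29: queue=[E,H] q_used=0 → run E
t=30: queue=[E,H] q_used=1 → run E
t=31: queue=[E,H] q_used=2 → run E
t=32: queue=[H,E] q_used=0 → run H
t=33: queue=[H,E] q_used=1 → run H
t=34: queue=[H,E] q_used=2 → run H
t=35: queue=[E,H] q_used=0 → run E
t=36: queue=[H] q_used=0 → run H
t=37: queue=[H] q_used=1 → run H
t=38: (idle)
t=39: (idle)
t=40: (idle)
t=41: (idle)
t=42: (idle)
t=43: (idle)
t=44: (idle)
t=45: (idle)

running at tick 2 = A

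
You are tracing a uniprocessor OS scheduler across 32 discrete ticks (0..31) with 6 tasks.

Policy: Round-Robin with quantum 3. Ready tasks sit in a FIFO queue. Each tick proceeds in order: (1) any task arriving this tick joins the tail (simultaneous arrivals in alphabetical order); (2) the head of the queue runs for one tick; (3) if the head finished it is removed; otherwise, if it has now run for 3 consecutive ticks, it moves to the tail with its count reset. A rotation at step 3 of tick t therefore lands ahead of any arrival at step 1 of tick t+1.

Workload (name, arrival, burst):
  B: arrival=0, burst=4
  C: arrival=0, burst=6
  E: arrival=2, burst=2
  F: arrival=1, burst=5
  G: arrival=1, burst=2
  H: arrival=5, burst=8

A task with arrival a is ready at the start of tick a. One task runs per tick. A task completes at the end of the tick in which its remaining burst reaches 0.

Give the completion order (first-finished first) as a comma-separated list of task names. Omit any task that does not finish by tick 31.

t=0: queue=[B,C] q_used=0 → run B
t=1: queue=[B,C,F,G] q_used=1 → run B
t=2: queue=[B,C,F,G,E] q_used=2 → run B
t=3: queue=[C,F,G,E,B] q_used=0 → run C
t=4: queue=[C,F,G,E,B] q_used=1 → run C
t=5: queue=[C,F,G,E,B,H] q_used=2 → run C
t=6: queue=[F,G,E,B,H,C] q_used=0 → run F
t=7: queue=[F,G,E,B,H,C] q_used=1 → run F
t=8: queue=[F,G,E,B,H,C] q_used=2 → run F
t=9: queue=[G,E,B,H,C,F] q_used=0 → run G
t=10: queue=[G,E,B,H,C,F] q_used=1 → run G
t=11: queue=[E,B,H,C,F] q_used=0 → run E
t=12: queue=[E,B,H,C,F] q_used=1 → run E
t=13: queue=[B,H,C,F] q_used=0 → run B
t=14: queue=[H,C,F] q_used=0 → run H
t=15: queue=[H,C,F] q_used=1 → run H
t=16: queue=[H,C,F] q_used=2 → run H
t=17: queue=[C,F,H] q_used=0 → run C
t=18: queue=[C,F,H] q_used=1 → run C
t=19: queue=[C,F,H] q_used=2 → run C
t=20: queue=[F,H] q_used=0 → run F
t=21: queue=[F,H] q_used=1 → run F
t=22: queue=[H] q_used=0 → run H
t=23: queue=[H] q_used=1 → run H
t=24: queue=[H] q_used=2 → run H
t=25: queue=[H] q_used=0 → run H
t=26: queue=[H] q_used=1 → run H
t=27: (idle)
t=28: (idle)
t=29: (idle)
t=30: (idle)
t=31: (idle)

completion order = G, E, B, C, F, H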